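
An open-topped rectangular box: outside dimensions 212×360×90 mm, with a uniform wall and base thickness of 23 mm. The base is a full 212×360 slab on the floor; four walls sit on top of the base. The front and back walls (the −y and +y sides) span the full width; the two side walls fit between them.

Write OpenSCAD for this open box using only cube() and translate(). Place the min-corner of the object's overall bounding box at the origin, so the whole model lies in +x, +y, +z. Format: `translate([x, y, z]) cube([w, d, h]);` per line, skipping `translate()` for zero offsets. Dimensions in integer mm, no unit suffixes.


cube([212, 360, 23]);
translate([0, 0, 23]) cube([212, 23, 67]);
translate([0, 337, 23]) cube([212, 23, 67]);
translate([0, 23, 23]) cube([23, 314, 67]);
translate([189, 23, 23]) cube([23, 314, 67]);


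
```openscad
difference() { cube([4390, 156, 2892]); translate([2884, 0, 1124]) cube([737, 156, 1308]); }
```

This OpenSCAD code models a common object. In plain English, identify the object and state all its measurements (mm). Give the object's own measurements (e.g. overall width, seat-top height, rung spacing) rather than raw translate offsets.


A wall 4390 mm long (x), 156 mm thick (y), 2892 mm tall, with a rectangular window opening cut through it. The opening is 737 mm wide and 1308 mm tall; its sill is at z = 1124 mm and its near (−x) edge is 2884 mm from the wall's −x end. The opening passes through the full wall thickness.


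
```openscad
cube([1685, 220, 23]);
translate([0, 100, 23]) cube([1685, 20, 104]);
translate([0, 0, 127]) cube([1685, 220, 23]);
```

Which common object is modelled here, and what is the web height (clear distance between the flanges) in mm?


An I-beam. The web height is 104 mm.

Two wide flanges with a thin centred web — an I-beam. Overall 150 mm minus two 23 mm flanges gives a web of 150 − 2·23 = 104 mm.


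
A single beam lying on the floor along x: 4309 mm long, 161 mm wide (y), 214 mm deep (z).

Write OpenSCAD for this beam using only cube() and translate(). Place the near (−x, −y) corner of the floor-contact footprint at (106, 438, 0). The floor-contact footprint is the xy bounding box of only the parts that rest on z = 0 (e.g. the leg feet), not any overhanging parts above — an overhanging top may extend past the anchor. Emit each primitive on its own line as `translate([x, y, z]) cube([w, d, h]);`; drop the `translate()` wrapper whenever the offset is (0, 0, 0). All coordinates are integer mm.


translate([106, 438, 0]) cube([4309, 161, 214]);


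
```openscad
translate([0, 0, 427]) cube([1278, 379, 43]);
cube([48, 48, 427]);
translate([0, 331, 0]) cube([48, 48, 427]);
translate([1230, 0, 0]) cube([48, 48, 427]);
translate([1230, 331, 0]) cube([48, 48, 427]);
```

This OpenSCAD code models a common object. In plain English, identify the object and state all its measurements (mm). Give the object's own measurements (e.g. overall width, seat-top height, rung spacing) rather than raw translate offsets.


A long wooden bench with a 1278 mm (x) × 379 mm (y) seat, 43 mm thick, its top surface 470 mm above the floor. Four 48 mm square legs at the seat corners, flush with the edges, run from z = 0 to the seat underside.


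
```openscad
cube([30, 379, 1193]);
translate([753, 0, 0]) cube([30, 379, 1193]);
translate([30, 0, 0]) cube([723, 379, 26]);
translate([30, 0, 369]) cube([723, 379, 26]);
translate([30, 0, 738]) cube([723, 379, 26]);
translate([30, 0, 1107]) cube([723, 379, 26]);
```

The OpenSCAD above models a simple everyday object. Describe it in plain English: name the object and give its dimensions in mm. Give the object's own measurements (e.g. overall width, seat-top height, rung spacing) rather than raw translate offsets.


An open bookshelf. Two side panels, each 30 mm thick, 379 mm deep and 1193 mm tall, stand 783 mm apart (outside-to-outside). Between them sit 4 shelves, each 26 mm thick and 379 mm deep, spanning the full gap between the sides. The bottom shelf rests on the floor (its underside at z = 0) and the clear gap between one shelf's top and the next shelf's underside is 343 mm.


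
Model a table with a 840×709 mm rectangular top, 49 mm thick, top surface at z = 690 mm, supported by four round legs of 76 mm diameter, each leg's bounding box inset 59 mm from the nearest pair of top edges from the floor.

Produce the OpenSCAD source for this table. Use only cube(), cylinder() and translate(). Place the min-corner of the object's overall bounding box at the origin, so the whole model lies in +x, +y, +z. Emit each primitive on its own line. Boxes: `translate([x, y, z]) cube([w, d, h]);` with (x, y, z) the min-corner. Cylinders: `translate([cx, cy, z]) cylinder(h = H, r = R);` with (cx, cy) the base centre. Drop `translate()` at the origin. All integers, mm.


translate([0, 0, 641]) cube([840, 709, 49]);
translate([97, 97, 0]) cylinder(h = 641, r = 38);
translate([743, 97, 0]) cylinder(h = 641, r = 38);
translate([97, 612, 0]) cylinder(h = 641, r = 38);
translate([743, 612, 0]) cylinder(h = 641, r = 38);


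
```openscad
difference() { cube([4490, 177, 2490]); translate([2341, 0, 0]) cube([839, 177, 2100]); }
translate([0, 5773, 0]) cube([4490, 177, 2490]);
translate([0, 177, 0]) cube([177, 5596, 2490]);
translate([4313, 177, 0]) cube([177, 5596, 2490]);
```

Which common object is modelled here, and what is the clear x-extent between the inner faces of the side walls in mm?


A single room. The interior width is 4136 mm.

Four walls enclosing a rectangle with a door in the front wall — a room. Outside width 4490 minus two 177 mm walls gives 4136 mm.


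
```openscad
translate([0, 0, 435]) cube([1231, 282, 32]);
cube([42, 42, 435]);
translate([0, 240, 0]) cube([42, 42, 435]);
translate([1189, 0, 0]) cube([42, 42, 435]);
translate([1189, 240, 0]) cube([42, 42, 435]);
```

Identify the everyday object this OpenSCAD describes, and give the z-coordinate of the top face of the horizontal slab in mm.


A bench. The seat-top height is 467 mm.

A long slab on four corner posts — a bench. The slab sits at z = 435 with thickness 32, so the top is 435 + 32 = 467 mm.


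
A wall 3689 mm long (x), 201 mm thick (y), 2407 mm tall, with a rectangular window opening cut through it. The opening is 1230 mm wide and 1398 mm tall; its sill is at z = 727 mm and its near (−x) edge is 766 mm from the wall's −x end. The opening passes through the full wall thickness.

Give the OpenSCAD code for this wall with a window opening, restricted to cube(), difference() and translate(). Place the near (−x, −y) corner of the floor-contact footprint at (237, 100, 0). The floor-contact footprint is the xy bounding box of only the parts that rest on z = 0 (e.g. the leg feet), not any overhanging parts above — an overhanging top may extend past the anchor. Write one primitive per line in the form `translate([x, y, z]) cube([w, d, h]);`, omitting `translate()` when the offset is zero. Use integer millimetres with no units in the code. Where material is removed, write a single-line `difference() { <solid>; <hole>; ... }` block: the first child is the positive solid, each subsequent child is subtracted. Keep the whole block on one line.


difference() { translate([237, 100, 0]) cube([3689, 201, 2407]); translate([1003, 100, 727]) cube([1230, 201, 1398]); }


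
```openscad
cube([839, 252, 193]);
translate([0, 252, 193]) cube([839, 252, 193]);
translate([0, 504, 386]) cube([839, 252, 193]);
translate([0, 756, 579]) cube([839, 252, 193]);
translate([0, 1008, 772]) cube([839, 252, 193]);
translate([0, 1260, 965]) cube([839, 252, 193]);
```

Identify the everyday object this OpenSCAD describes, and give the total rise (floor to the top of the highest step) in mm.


A staircase. The total rise is 1158 mm.

6 identical blocks, each offset up and back from the previous — a staircase. Each step is 193 mm tall and there are 6 of them, so the total rise is 6 × 193 = 1158 mm.


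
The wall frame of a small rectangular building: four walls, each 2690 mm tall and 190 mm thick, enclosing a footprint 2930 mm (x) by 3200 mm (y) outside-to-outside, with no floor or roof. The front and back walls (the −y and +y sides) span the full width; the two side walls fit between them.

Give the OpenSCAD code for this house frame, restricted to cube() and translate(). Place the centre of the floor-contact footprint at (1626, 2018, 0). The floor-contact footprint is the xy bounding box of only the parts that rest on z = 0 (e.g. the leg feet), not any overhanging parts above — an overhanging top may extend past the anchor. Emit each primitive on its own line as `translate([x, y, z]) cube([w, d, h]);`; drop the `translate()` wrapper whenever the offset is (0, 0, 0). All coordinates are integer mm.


translate([161, 418, 0]) cube([2930, 190, 2690]);
translate([161, 3428, 0]) cube([2930, 190, 2690]);
translate([161, 608, 0]) cube([190, 2820, 2690]);
translate([2901, 608, 0]) cube([190, 2820, 2690]);


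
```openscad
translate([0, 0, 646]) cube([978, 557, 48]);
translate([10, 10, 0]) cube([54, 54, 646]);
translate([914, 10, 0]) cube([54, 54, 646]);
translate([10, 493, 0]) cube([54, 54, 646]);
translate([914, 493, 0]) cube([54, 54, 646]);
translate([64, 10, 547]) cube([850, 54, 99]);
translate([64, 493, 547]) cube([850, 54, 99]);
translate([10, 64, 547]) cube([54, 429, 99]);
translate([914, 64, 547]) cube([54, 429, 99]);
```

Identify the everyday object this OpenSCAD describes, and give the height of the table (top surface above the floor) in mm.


A table. The table height is 694 mm.

A 978×557×48 slab sits at z = 646 on four 54 mm square posts — a table. The top surface is at 646 + 48 = 694 mm.


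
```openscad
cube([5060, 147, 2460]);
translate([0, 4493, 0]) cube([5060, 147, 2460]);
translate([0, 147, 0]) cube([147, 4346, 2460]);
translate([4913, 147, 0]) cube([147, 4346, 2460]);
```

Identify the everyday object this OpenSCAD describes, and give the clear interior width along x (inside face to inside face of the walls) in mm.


A house (or room) frame. The interior width is 4766 mm.

Four 2460 mm walls enclosing a rectangle with no floor or roof — a room or house frame. Outside width is 5060 mm and wall thickness is 147 mm, so the interior width is 5060 − 2 × 147 = 4766 mm.


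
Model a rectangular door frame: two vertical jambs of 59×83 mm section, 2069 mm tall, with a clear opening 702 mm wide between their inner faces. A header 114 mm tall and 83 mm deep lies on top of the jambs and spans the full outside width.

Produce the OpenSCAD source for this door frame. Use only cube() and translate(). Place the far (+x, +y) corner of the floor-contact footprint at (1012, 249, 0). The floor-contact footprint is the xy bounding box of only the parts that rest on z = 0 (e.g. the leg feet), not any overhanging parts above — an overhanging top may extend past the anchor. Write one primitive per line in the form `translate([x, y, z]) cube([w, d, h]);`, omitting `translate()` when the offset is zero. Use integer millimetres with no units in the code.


translate([192, 166, 0]) cube([59, 83, 2069]);
translate([953, 166, 0]) cube([59, 83, 2069]);
translate([192, 166, 2069]) cube([820, 83, 114]);


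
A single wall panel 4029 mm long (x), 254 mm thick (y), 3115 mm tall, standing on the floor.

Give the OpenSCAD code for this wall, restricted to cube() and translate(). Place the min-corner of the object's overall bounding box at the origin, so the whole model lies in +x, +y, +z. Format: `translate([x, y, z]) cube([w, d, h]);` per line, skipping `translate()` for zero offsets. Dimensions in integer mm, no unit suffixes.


cube([4029, 254, 3115]);


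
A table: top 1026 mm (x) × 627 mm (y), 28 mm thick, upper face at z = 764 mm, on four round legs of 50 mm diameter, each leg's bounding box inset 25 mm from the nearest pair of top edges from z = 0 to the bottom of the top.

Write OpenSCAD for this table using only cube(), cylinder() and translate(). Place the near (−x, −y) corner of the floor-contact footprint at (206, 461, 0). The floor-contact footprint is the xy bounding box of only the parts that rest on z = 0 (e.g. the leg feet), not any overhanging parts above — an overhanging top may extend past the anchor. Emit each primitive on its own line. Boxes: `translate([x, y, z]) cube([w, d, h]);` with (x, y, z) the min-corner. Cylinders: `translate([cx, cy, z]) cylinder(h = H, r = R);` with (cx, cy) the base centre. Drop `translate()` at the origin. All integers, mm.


translate([181, 436, 736]) cube([1026, 627, 28]);
translate([231, 486, 0]) cylinder(h = 736, r = 25);
translate([1157, 486, 0]) cylinder(h = 736, r = 25);
translate([231, 1013, 0]) cylinder(h = 736, r = 25);
translate([1157, 1013, 0]) cylinder(h = 736, r = 25);


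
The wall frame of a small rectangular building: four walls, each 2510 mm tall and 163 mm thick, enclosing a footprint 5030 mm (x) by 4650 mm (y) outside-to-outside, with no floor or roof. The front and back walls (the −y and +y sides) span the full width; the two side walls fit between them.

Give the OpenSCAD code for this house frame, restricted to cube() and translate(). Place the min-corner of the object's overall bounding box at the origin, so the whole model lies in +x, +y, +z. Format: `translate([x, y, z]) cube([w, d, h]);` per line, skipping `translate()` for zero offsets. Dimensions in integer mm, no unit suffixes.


cube([5030, 163, 2510]);
translate([0, 4487, 0]) cube([5030, 163, 2510]);
translate([0, 163, 0]) cube([163, 4324, 2510]);
translate([4867, 163, 0]) cube([163, 4324, 2510]);


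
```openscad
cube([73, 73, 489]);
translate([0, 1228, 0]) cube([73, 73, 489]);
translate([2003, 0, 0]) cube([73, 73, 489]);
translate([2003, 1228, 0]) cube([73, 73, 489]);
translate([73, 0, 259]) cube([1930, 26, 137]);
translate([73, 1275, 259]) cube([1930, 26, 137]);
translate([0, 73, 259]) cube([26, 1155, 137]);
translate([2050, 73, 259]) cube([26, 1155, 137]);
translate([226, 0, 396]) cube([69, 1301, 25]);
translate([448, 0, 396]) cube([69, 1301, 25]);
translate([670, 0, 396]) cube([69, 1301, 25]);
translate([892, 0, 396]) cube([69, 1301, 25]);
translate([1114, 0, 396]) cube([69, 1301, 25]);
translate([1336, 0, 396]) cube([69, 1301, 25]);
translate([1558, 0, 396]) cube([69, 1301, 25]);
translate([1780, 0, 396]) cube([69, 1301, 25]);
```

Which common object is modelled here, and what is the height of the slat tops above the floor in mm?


A bed frame. The slat-top height is 421 mm.

Four posts, four rails, and a row of slats — a bed frame. Slats sit on the rails at z = 259 + 137 = 396; with slat thickness 25, the top is 421 mm.


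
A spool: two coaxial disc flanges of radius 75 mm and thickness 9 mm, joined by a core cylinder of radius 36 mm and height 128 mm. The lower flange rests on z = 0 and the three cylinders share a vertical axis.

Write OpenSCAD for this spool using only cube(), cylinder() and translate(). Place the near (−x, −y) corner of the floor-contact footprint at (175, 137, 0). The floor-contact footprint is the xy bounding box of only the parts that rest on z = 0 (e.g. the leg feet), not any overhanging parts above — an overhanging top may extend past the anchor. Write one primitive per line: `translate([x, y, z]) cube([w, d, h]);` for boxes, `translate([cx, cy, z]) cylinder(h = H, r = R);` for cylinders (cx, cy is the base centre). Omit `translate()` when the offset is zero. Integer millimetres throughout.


translate([250, 212, 0]) cylinder(h = 9, r = 75);
translate([250, 212, 9]) cylinder(h = 128, r = 36);
translate([250, 212, 137]) cylinder(h = 9, r = 75);


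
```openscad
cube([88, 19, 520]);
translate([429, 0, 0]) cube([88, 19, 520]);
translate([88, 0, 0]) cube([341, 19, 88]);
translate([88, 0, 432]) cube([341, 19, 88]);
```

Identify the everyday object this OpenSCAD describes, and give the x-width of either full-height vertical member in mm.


A picture frame. The border width is 88 mm.

Four thin pieces enclosing a rectangular opening — a picture frame. The two full-height stiles are 520 mm tall; the top rail sits at z = 432 and is 88 mm tall, so the border above the opening is 520 − 432 = 88 mm, matching the stile x-width.


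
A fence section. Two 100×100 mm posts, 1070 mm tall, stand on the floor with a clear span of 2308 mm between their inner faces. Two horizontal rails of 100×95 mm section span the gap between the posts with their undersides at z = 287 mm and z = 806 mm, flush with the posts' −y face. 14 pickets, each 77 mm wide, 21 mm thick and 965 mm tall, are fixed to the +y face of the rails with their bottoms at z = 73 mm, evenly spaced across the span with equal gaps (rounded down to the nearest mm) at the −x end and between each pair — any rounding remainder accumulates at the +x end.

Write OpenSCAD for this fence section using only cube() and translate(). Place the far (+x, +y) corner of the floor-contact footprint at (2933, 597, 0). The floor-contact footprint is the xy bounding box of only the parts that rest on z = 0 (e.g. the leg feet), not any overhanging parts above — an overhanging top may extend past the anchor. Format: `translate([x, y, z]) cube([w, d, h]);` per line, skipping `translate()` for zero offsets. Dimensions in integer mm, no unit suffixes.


translate([425, 497, 0]) cube([100, 100, 1070]);
translate([2833, 497, 0]) cube([100, 100, 1070]);
translate([525, 497, 287]) cube([2308, 100, 95]);
translate([525, 497, 806]) cube([2308, 100, 95]);
translate([607, 597, 73]) cube([77, 21, 965]);
translate([766, 597, 73]) cube([77, 21, 965]);
translate([925, 597, 73]) cube([77, 21, 965]);
translate([1084, 597, 73]) cube([77, 21, 965]);
translate([1243, 597, 73]) cube([77, 21, 965]);
translate([1402, 597, 73]) cube([77, 21, 965]);
translate([1561, 597, 73]) cube([77, 21, 965]);
translate([1720, 597, 73]) cube([77, 21, 965]);
translate([1879, 597, 73]) cube([77, 21, 965]);
translate([2038, 597, 73]) cube([77, 21, 965]);
translate([2197, 597, 73]) cube([77, 21, 965]);
translate([2356, 597, 73]) cube([77, 21, 965]);
translate([2515, 597, 73]) cube([77, 21, 965]);
translate([2674, 597, 73]) cube([77, 21, 965]);


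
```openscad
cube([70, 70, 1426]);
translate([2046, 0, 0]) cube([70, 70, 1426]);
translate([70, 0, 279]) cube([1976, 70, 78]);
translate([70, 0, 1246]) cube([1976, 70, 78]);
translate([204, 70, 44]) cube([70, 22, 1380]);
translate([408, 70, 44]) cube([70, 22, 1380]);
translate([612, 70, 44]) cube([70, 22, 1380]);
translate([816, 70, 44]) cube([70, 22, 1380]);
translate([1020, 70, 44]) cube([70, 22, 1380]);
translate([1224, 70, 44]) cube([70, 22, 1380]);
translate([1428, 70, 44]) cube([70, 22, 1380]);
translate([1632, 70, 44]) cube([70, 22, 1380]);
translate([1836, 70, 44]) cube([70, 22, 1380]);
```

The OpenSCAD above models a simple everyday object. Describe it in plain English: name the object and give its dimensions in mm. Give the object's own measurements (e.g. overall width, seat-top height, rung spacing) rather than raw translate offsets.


A fence section. Two 70×70 mm posts, 1426 mm tall, stand on the floor with a clear span of 1976 mm between their inner faces. Two horizontal rails of 70×78 mm section span the gap between the posts with their undersides at z = 279 mm and z = 1246 mm, flush with the posts' −y face. 9 pickets, each 70 mm wide, 22 mm thick and 1380 mm tall, are fixed to the +y face of the rails with their bottoms at z = 44 mm, spaced across the span with a 134 mm gap after the −x post and between neighbouring pickets, with 140 mm left before the +x post.


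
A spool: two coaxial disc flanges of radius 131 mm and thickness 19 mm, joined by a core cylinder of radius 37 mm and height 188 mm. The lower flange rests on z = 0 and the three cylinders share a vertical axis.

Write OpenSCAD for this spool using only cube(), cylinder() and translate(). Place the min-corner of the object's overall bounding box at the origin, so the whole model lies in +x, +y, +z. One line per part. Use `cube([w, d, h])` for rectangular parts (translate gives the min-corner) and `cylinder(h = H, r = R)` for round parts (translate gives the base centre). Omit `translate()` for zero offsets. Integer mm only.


translate([131, 131, 0]) cylinder(h = 19, r = 131);
translate([131, 131, 19]) cylinder(h = 188, r = 37);
translate([131, 131, 207]) cylinder(h = 19, r = 131);


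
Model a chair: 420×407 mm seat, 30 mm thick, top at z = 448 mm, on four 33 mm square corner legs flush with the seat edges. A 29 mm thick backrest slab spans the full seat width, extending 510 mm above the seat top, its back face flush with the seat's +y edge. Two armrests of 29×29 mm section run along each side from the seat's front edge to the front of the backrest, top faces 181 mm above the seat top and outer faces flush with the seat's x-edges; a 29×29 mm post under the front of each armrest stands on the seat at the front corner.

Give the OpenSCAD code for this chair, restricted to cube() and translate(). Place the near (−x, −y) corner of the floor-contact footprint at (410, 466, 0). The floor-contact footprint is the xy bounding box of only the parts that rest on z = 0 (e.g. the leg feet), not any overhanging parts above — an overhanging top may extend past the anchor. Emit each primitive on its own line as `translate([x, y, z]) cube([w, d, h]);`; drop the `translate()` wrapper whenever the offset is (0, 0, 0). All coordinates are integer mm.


translate([410, 466, 418]) cube([420, 407, 30]);
translate([410, 466, 0]) cube([33, 33, 418]);
translate([797, 466, 0]) cube([33, 33, 418]);
translate([410, 840, 0]) cube([33, 33, 418]);
translate([797, 840, 0]) cube([33, 33, 418]);
translate([410, 844, 448]) cube([420, 29, 510]);
translate([410, 466, 600]) cube([29, 378, 29]);
translate([801, 466, 600]) cube([29, 378, 29]);
translate([410, 466, 448]) cube([29, 29, 152]);
translate([801, 466, 448]) cube([29, 29, 152]);


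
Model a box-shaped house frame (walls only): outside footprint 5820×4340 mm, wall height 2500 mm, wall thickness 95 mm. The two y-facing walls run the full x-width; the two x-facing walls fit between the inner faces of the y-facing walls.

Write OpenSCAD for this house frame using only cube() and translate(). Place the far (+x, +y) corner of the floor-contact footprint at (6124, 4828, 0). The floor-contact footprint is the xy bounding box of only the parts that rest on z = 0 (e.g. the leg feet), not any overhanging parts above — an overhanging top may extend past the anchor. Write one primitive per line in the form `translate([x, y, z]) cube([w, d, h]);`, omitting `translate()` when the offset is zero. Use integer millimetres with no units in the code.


translate([304, 488, 0]) cube([5820, 95, 2500]);
translate([304, 4733, 0]) cube([5820, 95, 2500]);
translate([304, 583, 0]) cube([95, 4150, 2500]);
translate([6029, 583, 0]) cube([95, 4150, 2500]);


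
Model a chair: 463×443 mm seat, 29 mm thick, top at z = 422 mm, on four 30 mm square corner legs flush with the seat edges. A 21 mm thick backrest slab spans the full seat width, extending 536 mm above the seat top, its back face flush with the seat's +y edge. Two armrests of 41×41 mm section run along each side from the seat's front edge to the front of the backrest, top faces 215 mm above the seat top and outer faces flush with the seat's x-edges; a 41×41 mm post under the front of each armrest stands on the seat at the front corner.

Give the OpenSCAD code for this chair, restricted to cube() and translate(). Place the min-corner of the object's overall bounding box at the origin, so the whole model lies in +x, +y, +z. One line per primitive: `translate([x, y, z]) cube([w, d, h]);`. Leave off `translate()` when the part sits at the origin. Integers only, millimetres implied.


translate([0, 0, 393]) cube([463, 443, 29]);
cube([30, 30, 393]);
translate([433, 0, 0]) cube([30, 30, 393]);
translate([0, 413, 0]) cube([30, 30, 393]);
translate([433, 413, 0]) cube([30, 30, 393]);
translate([0, 422, 422]) cube([463, 21, 536]);
translate([0, 0, 596]) cube([41, 422, 41]);
translate([422, 0, 596]) cube([41, 422, 41]);
translate([0, 0, 422]) cube([41, 41, 174]);
translate([422, 0, 422]) cube([41, 41, 174]);


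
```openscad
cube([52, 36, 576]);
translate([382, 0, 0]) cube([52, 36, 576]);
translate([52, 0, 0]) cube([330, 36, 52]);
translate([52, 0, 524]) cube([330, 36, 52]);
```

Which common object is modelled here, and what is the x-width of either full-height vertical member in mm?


A picture frame. The border width is 52 mm.

Four thin pieces enclosing a rectangular opening — a picture frame. The two full-height stiles are 576 mm tall; the top rail sits at z = 524 and is 52 mm tall, so the border above the opening is 576 − 524 = 52 mm, matching the stile x-width.


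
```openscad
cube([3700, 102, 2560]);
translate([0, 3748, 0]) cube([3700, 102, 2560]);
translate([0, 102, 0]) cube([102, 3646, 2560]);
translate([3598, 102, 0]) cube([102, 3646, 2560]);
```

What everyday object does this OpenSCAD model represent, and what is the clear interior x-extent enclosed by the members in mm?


A house (or room) frame. The interior width is 3496 mm.

Four 2560 mm walls enclosing a rectangle with no floor or roof — a room or house frame. Outside width is 3700 mm and wall thickness is 102 mm, so the interior width is 3700 − 2 × 102 = 3496 mm.


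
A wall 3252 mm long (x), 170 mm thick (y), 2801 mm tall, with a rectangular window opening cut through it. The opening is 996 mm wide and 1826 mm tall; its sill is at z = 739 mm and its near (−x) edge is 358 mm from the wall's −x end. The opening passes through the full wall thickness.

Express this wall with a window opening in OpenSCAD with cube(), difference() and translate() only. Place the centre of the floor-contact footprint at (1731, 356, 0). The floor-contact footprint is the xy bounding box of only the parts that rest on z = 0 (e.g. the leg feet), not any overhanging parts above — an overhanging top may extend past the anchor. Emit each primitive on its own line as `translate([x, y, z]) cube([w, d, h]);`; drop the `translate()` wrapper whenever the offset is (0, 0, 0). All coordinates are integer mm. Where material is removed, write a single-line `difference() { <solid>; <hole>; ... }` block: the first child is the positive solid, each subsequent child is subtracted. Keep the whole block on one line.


difference() { translate([105, 271, 0]) cube([3252, 170, 2801]); translate([463, 271, 739]) cube([996, 170, 1826]); }


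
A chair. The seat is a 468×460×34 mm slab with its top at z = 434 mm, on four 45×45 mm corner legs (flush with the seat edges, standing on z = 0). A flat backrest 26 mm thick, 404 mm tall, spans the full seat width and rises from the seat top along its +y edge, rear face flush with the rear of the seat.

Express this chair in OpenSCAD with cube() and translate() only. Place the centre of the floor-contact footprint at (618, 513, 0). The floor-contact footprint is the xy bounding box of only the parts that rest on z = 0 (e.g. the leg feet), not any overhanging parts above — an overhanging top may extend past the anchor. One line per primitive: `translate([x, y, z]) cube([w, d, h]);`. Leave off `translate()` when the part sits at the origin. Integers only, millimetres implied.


translate([384, 283, 400]) cube([468, 460, 34]);
translate([384, 283, 0]) cube([45, 45, 400]);
translate([807, 283, 0]) cube([45, 45, 400]);
translate([384, 698, 0]) cube([45, 45, 400]);
translate([807, 698, 0]) cube([45, 45, 400]);
translate([384, 717, 434]) cube([468, 26, 404]);


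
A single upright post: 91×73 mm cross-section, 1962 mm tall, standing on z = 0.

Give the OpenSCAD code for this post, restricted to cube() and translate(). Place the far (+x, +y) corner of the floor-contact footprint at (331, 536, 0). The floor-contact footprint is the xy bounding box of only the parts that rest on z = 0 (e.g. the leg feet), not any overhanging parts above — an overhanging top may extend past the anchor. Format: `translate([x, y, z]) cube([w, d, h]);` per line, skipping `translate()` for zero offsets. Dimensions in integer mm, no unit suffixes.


translate([240, 463, 0]) cube([91, 73, 1962]);


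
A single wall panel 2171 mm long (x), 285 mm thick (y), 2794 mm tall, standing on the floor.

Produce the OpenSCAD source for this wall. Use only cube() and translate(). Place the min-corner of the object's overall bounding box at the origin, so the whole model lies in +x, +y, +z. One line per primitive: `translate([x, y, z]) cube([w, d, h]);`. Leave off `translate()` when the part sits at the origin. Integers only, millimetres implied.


cube([2171, 285, 2794]);


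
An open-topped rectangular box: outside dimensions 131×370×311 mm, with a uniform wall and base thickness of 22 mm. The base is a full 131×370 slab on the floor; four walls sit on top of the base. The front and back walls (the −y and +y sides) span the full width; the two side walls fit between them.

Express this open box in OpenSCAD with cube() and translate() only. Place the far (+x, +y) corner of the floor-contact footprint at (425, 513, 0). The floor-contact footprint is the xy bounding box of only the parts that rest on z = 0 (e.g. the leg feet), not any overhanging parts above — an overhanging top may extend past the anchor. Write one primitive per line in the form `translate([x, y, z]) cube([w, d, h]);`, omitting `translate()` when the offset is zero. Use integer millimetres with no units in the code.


translate([294, 143, 0]) cube([131, 370, 22]);
translate([294, 143, 22]) cube([131, 22, 289]);
translate([294, 491, 22]) cube([131, 22, 289]);
translate([294, 165, 22]) cube([22, 326, 289]);
translate([403, 165, 22]) cube([22, 326, 289]);


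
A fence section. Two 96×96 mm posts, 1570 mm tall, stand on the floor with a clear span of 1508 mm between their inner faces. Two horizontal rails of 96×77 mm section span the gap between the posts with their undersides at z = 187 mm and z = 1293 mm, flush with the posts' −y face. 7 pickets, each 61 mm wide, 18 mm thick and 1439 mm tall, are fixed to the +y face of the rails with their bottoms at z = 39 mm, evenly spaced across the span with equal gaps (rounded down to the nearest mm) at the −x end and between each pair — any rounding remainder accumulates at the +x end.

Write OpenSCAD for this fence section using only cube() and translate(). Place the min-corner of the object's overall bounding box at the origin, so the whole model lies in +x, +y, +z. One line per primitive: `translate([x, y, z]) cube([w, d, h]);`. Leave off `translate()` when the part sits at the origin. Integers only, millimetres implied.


cube([96, 96, 1570]);
translate([1604, 0, 0]) cube([96, 96, 1570]);
translate([96, 0, 187]) cube([1508, 96, 77]);
translate([96, 0, 1293]) cube([1508, 96, 77]);
translate([231, 96, 39]) cube([61, 18, 1439]);
translate([427, 96, 39]) cube([61, 18, 1439]);
translate([623, 96, 39]) cube([61, 18, 1439]);
translate([819, 96, 39]) cube([61, 18, 1439]);
translate([1015, 96, 39]) cube([61, 18, 1439]);
translate([1211, 96, 39]) cube([61, 18, 1439]);
translate([1407, 96, 39]) cube([61, 18, 1439]);


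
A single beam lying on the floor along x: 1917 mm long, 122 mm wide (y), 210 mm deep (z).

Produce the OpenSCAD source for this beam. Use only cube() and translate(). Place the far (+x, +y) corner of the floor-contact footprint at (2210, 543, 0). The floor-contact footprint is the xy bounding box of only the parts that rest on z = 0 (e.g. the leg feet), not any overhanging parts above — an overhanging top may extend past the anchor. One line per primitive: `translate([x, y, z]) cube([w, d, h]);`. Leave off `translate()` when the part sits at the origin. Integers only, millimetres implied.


translate([293, 421, 0]) cube([1917, 122, 210]);


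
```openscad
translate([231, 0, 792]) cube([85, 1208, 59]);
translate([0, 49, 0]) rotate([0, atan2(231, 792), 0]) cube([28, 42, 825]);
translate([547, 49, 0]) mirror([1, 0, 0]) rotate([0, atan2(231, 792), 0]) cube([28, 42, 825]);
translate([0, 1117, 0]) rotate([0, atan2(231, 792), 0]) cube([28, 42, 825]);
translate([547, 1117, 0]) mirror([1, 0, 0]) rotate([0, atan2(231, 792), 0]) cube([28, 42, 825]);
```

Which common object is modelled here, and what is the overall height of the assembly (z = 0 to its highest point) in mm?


A sawhorse. The overall height is 851 mm.

A beam across two mirrored pairs of raked legs — a sawhorse. The beam's underside is at z = 792 (matching the legs' vertical rise in atan2(231, 792)) and the beam is 59 mm tall, so its top is at 792 + 59 = 851 mm. The raked legs top out at the beam's underside, so that is the highest point.


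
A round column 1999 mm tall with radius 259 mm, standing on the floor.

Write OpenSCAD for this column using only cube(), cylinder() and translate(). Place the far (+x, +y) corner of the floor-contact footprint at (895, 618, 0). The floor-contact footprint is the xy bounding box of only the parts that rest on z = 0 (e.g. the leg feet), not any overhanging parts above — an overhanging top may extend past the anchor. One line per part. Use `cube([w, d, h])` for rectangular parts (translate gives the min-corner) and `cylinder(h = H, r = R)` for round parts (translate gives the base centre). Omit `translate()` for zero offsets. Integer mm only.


translate([636, 359, 0]) cylinder(h = 1999, r = 259);


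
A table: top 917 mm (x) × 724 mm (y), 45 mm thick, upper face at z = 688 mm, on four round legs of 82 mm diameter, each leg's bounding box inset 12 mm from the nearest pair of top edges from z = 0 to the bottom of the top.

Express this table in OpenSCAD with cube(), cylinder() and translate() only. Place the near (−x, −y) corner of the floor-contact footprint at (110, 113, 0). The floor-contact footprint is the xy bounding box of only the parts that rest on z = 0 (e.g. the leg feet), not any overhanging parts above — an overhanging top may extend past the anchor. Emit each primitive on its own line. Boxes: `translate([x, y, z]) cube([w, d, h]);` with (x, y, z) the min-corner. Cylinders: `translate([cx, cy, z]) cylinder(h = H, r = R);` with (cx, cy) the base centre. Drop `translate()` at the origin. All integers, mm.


translate([98, 101, 643]) cube([917, 724, 45]);
translate([151, 154, 0]) cylinder(h = 643, r = 41);
translate([962, 154, 0]) cylinder(h = 643, r = 41);
translate([151, 772, 0]) cylinder(h = 643, r = 41);
translate([962, 772, 0]) cylinder(h = 643, r = 41);


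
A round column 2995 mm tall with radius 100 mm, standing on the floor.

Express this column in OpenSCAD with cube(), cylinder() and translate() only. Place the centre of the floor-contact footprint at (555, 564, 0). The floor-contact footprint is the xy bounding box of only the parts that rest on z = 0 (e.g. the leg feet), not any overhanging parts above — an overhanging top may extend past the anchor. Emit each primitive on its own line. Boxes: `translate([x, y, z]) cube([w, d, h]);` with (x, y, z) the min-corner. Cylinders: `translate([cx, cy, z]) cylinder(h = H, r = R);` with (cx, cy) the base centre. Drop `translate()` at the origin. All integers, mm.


translate([555, 564, 0]) cylinder(h = 2995, r = 100);


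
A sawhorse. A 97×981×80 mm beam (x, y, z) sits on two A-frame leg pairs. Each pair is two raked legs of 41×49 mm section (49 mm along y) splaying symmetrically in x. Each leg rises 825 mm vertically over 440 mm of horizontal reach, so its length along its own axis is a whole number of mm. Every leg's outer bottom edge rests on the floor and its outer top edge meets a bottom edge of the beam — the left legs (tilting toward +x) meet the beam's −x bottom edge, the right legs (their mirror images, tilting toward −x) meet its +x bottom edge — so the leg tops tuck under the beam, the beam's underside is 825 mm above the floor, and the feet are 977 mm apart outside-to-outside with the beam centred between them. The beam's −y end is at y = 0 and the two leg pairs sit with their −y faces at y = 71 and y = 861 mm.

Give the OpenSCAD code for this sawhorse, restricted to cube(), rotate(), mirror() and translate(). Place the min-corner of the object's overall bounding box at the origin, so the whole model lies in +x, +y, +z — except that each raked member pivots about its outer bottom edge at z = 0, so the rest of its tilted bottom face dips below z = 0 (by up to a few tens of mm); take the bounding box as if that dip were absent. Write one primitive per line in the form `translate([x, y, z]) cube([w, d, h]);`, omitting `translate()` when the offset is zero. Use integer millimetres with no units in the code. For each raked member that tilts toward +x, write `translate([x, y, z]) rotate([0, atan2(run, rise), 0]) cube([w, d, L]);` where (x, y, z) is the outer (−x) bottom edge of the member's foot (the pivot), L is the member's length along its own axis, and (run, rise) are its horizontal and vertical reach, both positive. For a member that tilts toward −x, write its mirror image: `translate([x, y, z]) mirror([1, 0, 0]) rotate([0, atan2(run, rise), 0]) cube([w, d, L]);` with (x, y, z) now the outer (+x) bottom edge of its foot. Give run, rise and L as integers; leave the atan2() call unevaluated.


// leg length = √(440² + 825²) = 935
// right-leg outer foot x = 2·440 + 97 = 977
// beam min-corner = (440, 0, 825)
translate([440, 0, 825]) cube([97, 981, 80]);
translate([0, 71, 0]) rotate([0, atan2(440, 825), 0]) cube([41, 49, 935]);
translate([977, 71, 0]) mirror([1, 0, 0]) rotate([0, atan2(440, 825), 0]) cube([41, 49, 935]);
translate([0, 861, 0]) rotate([0, atan2(440, 825), 0]) cube([41, 49, 935]);
translate([977, 861, 0]) mirror([1, 0, 0]) rotate([0, atan2(440, 825), 0]) cube([41, 49, 935]);


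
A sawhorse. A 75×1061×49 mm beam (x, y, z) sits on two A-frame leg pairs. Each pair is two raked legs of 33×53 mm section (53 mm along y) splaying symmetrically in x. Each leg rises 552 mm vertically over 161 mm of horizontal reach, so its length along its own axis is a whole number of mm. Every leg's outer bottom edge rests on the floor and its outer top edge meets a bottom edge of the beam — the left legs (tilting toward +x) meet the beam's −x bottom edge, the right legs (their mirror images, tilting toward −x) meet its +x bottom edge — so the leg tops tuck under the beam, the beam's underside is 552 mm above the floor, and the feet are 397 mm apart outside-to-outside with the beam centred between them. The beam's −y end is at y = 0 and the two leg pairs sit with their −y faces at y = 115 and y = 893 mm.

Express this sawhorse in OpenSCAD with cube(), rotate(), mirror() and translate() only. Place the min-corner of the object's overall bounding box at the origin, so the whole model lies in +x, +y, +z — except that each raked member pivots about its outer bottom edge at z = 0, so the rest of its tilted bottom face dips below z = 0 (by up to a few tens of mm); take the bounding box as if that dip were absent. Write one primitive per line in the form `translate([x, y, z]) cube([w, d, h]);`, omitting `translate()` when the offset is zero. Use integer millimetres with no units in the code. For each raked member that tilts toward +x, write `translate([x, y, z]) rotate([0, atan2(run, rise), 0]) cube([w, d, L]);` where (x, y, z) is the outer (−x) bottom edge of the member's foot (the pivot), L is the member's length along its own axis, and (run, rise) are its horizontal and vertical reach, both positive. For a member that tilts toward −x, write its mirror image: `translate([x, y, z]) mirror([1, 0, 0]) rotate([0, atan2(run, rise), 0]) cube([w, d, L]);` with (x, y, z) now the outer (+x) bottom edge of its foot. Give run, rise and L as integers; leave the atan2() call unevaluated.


translate([161, 0, 552]) cube([75, 1061, 49]);
translate([0, 115, 0]) rotate([0, atan2(161, 552), 0]) cube([33, 53, 575]);
translate([397, 115, 0]) mirror([1, 0, 0]) rotate([0, atan2(161, 552), 0]) cube([33, 53, 575]);
translate([0, 893, 0]) rotate([0, atan2(161, 552), 0]) cube([33, 53, 575]);
translate([397, 893, 0]) mirror([1, 0, 0]) rotate([0, atan2(161, 552), 0]) cube([33, 53, 575]);


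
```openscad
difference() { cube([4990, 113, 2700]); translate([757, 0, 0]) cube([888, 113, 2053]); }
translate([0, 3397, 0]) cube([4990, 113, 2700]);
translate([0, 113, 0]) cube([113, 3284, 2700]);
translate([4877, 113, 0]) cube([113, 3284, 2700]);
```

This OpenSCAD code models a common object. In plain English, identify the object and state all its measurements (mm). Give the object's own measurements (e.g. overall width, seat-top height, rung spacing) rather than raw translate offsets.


A single room: four walls, each 2700 mm tall and 113 mm thick, enclosing an outside footprint 4990×3510 mm (x × y), no floor or roof. The front and back walls (−y and +y sides) run the full x-width; the side walls fit between their inner faces. A door opening 888 mm wide and 2053 mm tall is cut through the front wall from the floor up, its −x edge 757 mm from the wall's −x end.
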